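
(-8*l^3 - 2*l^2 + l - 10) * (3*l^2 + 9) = -24*l^5 - 6*l^4 - 69*l^3 - 48*l^2 + 9*l - 90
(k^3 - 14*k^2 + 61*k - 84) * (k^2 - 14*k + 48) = k^5 - 28*k^4 + 305*k^3 - 1610*k^2 + 4104*k - 4032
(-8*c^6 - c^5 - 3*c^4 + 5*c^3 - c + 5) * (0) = 0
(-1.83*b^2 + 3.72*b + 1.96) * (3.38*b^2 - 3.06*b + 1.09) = -6.1854*b^4 + 18.1734*b^3 - 6.7531*b^2 - 1.9428*b + 2.1364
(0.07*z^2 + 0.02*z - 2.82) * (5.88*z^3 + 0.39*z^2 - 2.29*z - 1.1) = 0.4116*z^5 + 0.1449*z^4 - 16.7341*z^3 - 1.2226*z^2 + 6.4358*z + 3.102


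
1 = 1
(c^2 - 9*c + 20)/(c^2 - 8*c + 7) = (c^2 - 9*c + 20)/(c^2 - 8*c + 7)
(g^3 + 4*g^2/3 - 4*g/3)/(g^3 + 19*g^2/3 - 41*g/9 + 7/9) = 3*g*(3*g^2 + 4*g - 4)/(9*g^3 + 57*g^2 - 41*g + 7)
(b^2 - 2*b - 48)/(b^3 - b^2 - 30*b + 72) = (b - 8)/(b^2 - 7*b + 12)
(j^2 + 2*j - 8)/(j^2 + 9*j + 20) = (j - 2)/(j + 5)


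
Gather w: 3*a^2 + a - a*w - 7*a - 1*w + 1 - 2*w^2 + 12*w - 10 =3*a^2 - 6*a - 2*w^2 + w*(11 - a) - 9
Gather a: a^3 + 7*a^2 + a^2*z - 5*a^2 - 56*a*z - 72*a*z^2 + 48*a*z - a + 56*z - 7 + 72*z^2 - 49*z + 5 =a^3 + a^2*(z + 2) + a*(-72*z^2 - 8*z - 1) + 72*z^2 + 7*z - 2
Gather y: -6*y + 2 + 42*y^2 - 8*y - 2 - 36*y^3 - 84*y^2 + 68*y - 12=-36*y^3 - 42*y^2 + 54*y - 12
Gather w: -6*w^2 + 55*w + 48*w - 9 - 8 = -6*w^2 + 103*w - 17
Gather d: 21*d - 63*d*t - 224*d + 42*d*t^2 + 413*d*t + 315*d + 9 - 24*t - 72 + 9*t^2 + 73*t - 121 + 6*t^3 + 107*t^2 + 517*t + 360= d*(42*t^2 + 350*t + 112) + 6*t^3 + 116*t^2 + 566*t + 176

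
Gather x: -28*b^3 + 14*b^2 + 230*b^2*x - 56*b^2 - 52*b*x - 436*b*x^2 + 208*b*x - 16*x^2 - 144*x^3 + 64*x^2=-28*b^3 - 42*b^2 - 144*x^3 + x^2*(48 - 436*b) + x*(230*b^2 + 156*b)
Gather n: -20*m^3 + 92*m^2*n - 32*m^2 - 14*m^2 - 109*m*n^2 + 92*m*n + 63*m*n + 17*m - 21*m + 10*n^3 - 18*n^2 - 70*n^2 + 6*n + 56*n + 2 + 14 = -20*m^3 - 46*m^2 - 4*m + 10*n^3 + n^2*(-109*m - 88) + n*(92*m^2 + 155*m + 62) + 16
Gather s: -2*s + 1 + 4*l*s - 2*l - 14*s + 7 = -2*l + s*(4*l - 16) + 8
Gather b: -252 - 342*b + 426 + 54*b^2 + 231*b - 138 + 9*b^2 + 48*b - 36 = 63*b^2 - 63*b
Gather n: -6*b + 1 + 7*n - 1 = -6*b + 7*n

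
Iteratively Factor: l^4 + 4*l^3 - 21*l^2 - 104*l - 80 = (l + 1)*(l^3 + 3*l^2 - 24*l - 80) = (l - 5)*(l + 1)*(l^2 + 8*l + 16) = (l - 5)*(l + 1)*(l + 4)*(l + 4)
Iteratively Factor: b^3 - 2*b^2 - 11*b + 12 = (b + 3)*(b^2 - 5*b + 4) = (b - 4)*(b + 3)*(b - 1)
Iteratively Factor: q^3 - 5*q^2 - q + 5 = (q - 1)*(q^2 - 4*q - 5) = (q - 5)*(q - 1)*(q + 1)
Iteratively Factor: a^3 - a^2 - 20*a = (a)*(a^2 - a - 20) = a*(a + 4)*(a - 5)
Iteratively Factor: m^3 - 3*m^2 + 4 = (m + 1)*(m^2 - 4*m + 4) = (m - 2)*(m + 1)*(m - 2)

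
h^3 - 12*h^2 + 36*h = h*(h - 6)^2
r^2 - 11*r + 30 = (r - 6)*(r - 5)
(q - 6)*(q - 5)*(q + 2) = q^3 - 9*q^2 + 8*q + 60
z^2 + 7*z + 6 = (z + 1)*(z + 6)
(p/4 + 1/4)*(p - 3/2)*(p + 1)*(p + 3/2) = p^4/4 + p^3/2 - 5*p^2/16 - 9*p/8 - 9/16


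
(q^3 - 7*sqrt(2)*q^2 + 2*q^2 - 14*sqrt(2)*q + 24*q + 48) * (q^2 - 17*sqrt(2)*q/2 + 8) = q^5 - 31*sqrt(2)*q^4/2 + 2*q^4 - 31*sqrt(2)*q^3 + 151*q^3 - 260*sqrt(2)*q^2 + 302*q^2 - 520*sqrt(2)*q + 192*q + 384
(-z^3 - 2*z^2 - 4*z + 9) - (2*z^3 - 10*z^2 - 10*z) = -3*z^3 + 8*z^2 + 6*z + 9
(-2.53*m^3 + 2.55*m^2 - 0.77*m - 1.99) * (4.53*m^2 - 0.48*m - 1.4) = -11.4609*m^5 + 12.7659*m^4 - 1.1701*m^3 - 12.2151*m^2 + 2.0332*m + 2.786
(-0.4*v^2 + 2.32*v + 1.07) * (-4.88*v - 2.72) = 1.952*v^3 - 10.2336*v^2 - 11.532*v - 2.9104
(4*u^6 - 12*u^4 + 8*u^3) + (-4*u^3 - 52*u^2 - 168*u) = 4*u^6 - 12*u^4 + 4*u^3 - 52*u^2 - 168*u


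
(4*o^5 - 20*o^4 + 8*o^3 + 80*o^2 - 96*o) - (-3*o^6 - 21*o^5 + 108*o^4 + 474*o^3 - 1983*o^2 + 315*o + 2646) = 3*o^6 + 25*o^5 - 128*o^4 - 466*o^3 + 2063*o^2 - 411*o - 2646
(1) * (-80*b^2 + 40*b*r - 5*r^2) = -80*b^2 + 40*b*r - 5*r^2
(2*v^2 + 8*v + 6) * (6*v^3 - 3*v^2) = 12*v^5 + 42*v^4 + 12*v^3 - 18*v^2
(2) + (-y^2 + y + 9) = -y^2 + y + 11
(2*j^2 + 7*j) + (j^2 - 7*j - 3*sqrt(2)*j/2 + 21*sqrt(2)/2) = 3*j^2 - 3*sqrt(2)*j/2 + 21*sqrt(2)/2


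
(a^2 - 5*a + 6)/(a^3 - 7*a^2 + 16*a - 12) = 1/(a - 2)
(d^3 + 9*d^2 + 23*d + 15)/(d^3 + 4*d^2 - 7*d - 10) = (d + 3)/(d - 2)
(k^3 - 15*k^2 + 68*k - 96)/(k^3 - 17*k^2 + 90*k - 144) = (k - 4)/(k - 6)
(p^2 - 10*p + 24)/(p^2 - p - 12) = (p - 6)/(p + 3)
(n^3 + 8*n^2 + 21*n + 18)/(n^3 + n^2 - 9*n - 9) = (n^2 + 5*n + 6)/(n^2 - 2*n - 3)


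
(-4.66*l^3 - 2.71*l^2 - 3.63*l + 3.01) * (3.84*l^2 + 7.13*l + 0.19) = -17.8944*l^5 - 43.6322*l^4 - 34.1469*l^3 - 14.8384*l^2 + 20.7716*l + 0.5719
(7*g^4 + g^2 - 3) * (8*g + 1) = 56*g^5 + 7*g^4 + 8*g^3 + g^2 - 24*g - 3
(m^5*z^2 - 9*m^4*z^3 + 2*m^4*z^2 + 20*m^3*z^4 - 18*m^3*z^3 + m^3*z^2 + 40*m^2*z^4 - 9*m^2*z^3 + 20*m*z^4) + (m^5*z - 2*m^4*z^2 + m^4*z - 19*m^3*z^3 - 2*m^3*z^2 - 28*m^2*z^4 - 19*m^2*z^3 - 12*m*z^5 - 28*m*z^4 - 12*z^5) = m^5*z^2 + m^5*z - 9*m^4*z^3 + m^4*z + 20*m^3*z^4 - 37*m^3*z^3 - m^3*z^2 + 12*m^2*z^4 - 28*m^2*z^3 - 12*m*z^5 - 8*m*z^4 - 12*z^5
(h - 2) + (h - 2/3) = 2*h - 8/3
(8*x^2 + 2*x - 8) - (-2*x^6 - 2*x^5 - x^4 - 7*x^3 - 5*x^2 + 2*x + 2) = 2*x^6 + 2*x^5 + x^4 + 7*x^3 + 13*x^2 - 10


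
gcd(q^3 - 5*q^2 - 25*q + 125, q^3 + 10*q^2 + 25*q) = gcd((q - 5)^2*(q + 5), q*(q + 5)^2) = q + 5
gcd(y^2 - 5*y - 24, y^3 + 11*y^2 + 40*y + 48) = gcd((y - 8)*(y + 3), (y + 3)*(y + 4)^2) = y + 3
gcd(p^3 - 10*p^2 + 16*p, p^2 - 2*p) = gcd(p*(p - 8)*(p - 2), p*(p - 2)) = p^2 - 2*p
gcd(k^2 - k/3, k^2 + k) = k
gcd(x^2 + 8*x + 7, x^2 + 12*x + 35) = x + 7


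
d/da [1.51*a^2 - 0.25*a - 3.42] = 3.02*a - 0.25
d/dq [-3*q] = -3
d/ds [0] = 0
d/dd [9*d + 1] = 9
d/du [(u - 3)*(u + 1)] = 2*u - 2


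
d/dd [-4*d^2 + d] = 1 - 8*d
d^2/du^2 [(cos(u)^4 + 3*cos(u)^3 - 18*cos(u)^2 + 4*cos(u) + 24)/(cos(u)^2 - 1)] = (-41*cos(u) - 4*cos(2*u)^2 + 5*cos(3*u) - 44)/(4*cos(u)^2 - 8*cos(u) + 4)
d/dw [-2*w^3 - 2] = -6*w^2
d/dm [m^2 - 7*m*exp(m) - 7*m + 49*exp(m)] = -7*m*exp(m) + 2*m + 42*exp(m) - 7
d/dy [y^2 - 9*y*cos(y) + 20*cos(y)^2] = 9*y*sin(y) + 2*y - 20*sin(2*y) - 9*cos(y)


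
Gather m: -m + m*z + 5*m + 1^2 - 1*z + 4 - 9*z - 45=m*(z + 4) - 10*z - 40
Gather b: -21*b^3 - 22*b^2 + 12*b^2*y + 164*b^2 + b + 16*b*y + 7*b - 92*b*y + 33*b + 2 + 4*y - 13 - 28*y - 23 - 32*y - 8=-21*b^3 + b^2*(12*y + 142) + b*(41 - 76*y) - 56*y - 42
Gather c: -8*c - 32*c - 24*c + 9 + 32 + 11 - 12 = 40 - 64*c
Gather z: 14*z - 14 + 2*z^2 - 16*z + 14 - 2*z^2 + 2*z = 0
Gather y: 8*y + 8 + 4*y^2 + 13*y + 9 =4*y^2 + 21*y + 17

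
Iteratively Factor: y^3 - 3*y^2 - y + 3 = (y - 1)*(y^2 - 2*y - 3) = (y - 3)*(y - 1)*(y + 1)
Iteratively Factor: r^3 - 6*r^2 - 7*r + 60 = (r - 5)*(r^2 - r - 12) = (r - 5)*(r + 3)*(r - 4)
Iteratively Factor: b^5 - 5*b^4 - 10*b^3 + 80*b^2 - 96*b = (b - 4)*(b^4 - b^3 - 14*b^2 + 24*b) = (b - 4)*(b - 2)*(b^3 + b^2 - 12*b) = (b - 4)*(b - 3)*(b - 2)*(b^2 + 4*b) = (b - 4)*(b - 3)*(b - 2)*(b + 4)*(b)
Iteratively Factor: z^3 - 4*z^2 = (z)*(z^2 - 4*z) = z*(z - 4)*(z)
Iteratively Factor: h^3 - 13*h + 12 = (h + 4)*(h^2 - 4*h + 3) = (h - 1)*(h + 4)*(h - 3)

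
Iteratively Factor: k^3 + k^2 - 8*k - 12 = (k + 2)*(k^2 - k - 6) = (k - 3)*(k + 2)*(k + 2)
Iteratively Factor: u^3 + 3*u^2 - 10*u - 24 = (u - 3)*(u^2 + 6*u + 8) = (u - 3)*(u + 4)*(u + 2)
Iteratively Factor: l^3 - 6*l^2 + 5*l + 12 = (l + 1)*(l^2 - 7*l + 12) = (l - 4)*(l + 1)*(l - 3)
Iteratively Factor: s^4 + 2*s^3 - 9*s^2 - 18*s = (s + 3)*(s^3 - s^2 - 6*s) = s*(s + 3)*(s^2 - s - 6) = s*(s + 2)*(s + 3)*(s - 3)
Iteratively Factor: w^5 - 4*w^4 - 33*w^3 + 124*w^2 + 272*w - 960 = (w + 4)*(w^4 - 8*w^3 - w^2 + 128*w - 240) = (w + 4)^2*(w^3 - 12*w^2 + 47*w - 60) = (w - 3)*(w + 4)^2*(w^2 - 9*w + 20) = (w - 5)*(w - 3)*(w + 4)^2*(w - 4)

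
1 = 1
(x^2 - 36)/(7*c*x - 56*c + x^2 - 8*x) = (x^2 - 36)/(7*c*x - 56*c + x^2 - 8*x)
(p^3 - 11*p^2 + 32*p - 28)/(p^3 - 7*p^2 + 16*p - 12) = (p - 7)/(p - 3)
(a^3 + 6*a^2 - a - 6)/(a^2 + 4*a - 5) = (a^2 + 7*a + 6)/(a + 5)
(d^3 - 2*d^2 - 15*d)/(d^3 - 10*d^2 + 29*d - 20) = d*(d + 3)/(d^2 - 5*d + 4)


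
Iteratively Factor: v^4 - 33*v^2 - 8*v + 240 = (v + 4)*(v^3 - 4*v^2 - 17*v + 60) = (v + 4)^2*(v^2 - 8*v + 15) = (v - 3)*(v + 4)^2*(v - 5)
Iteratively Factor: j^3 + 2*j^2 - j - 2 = (j - 1)*(j^2 + 3*j + 2) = (j - 1)*(j + 2)*(j + 1)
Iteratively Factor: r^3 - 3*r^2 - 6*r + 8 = (r - 1)*(r^2 - 2*r - 8) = (r - 1)*(r + 2)*(r - 4)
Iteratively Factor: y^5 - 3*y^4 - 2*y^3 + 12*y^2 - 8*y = (y - 2)*(y^4 - y^3 - 4*y^2 + 4*y) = (y - 2)*(y + 2)*(y^3 - 3*y^2 + 2*y) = (y - 2)^2*(y + 2)*(y^2 - y) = y*(y - 2)^2*(y + 2)*(y - 1)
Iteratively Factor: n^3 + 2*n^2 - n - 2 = (n + 1)*(n^2 + n - 2) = (n + 1)*(n + 2)*(n - 1)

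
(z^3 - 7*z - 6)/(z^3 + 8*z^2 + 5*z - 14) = (z^2 - 2*z - 3)/(z^2 + 6*z - 7)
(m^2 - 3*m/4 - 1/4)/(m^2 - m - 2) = (-m^2 + 3*m/4 + 1/4)/(-m^2 + m + 2)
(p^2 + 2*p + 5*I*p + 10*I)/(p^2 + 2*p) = (p + 5*I)/p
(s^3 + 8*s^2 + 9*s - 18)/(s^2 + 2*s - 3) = s + 6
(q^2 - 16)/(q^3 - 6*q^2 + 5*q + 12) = (q + 4)/(q^2 - 2*q - 3)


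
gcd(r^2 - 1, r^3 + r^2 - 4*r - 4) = r + 1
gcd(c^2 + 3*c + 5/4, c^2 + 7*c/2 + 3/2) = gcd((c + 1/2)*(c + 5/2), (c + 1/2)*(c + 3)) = c + 1/2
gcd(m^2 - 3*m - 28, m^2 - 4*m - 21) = m - 7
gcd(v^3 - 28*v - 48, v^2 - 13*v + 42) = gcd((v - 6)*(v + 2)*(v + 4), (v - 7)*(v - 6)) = v - 6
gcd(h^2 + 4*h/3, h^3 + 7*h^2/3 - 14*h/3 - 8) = h + 4/3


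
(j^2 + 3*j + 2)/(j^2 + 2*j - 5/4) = 4*(j^2 + 3*j + 2)/(4*j^2 + 8*j - 5)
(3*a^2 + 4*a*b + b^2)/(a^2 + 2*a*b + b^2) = (3*a + b)/(a + b)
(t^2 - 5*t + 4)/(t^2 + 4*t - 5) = (t - 4)/(t + 5)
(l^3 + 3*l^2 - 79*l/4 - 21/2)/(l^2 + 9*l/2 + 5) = (4*l^3 + 12*l^2 - 79*l - 42)/(2*(2*l^2 + 9*l + 10))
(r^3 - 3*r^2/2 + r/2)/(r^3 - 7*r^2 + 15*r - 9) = r*(2*r - 1)/(2*(r^2 - 6*r + 9))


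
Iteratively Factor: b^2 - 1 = (b + 1)*(b - 1)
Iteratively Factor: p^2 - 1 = (p + 1)*(p - 1)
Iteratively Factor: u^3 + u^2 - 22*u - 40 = (u + 2)*(u^2 - u - 20) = (u - 5)*(u + 2)*(u + 4)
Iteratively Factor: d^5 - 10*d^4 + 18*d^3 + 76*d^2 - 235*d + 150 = (d - 5)*(d^4 - 5*d^3 - 7*d^2 + 41*d - 30) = (d - 5)*(d + 3)*(d^3 - 8*d^2 + 17*d - 10) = (d - 5)*(d - 1)*(d + 3)*(d^2 - 7*d + 10) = (d - 5)*(d - 2)*(d - 1)*(d + 3)*(d - 5)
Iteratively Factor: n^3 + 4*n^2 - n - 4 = (n + 4)*(n^2 - 1) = (n - 1)*(n + 4)*(n + 1)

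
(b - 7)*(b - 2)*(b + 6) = b^3 - 3*b^2 - 40*b + 84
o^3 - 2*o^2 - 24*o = o*(o - 6)*(o + 4)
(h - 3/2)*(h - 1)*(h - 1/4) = h^3 - 11*h^2/4 + 17*h/8 - 3/8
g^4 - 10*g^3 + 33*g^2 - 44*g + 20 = (g - 5)*(g - 2)^2*(g - 1)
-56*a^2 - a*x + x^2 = (-8*a + x)*(7*a + x)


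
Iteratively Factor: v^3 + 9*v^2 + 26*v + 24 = (v + 4)*(v^2 + 5*v + 6) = (v + 3)*(v + 4)*(v + 2)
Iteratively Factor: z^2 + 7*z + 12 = (z + 3)*(z + 4)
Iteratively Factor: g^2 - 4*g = (g)*(g - 4)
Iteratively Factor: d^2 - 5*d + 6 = (d - 3)*(d - 2)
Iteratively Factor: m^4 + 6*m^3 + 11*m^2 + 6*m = (m)*(m^3 + 6*m^2 + 11*m + 6) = m*(m + 1)*(m^2 + 5*m + 6) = m*(m + 1)*(m + 3)*(m + 2)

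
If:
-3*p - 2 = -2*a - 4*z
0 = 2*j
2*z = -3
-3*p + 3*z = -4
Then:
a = 15/4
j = 0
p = -1/6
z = -3/2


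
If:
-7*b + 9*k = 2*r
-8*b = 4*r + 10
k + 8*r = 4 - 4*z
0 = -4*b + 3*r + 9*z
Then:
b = -191/101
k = -1078/909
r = 259/202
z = -2305/1818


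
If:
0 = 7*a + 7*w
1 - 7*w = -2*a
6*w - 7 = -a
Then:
No Solution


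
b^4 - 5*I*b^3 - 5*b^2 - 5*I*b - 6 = (b - 3*I)*(b - 2*I)*(b - I)*(b + I)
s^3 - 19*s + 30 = (s - 3)*(s - 2)*(s + 5)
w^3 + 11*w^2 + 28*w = w*(w + 4)*(w + 7)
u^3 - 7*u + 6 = (u - 2)*(u - 1)*(u + 3)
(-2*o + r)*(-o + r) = 2*o^2 - 3*o*r + r^2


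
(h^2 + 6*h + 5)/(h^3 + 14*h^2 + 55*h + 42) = (h + 5)/(h^2 + 13*h + 42)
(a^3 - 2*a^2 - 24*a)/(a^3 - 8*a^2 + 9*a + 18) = a*(a + 4)/(a^2 - 2*a - 3)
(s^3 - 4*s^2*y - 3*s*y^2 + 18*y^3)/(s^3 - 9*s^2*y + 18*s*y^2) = (-s^2 + s*y + 6*y^2)/(s*(-s + 6*y))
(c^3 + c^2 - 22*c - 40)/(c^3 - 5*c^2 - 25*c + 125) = (c^2 + 6*c + 8)/(c^2 - 25)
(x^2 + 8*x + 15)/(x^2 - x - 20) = (x^2 + 8*x + 15)/(x^2 - x - 20)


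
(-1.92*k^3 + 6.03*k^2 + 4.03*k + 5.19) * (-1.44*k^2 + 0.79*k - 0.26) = 2.7648*k^5 - 10.2*k^4 - 0.5403*k^3 - 5.8577*k^2 + 3.0523*k - 1.3494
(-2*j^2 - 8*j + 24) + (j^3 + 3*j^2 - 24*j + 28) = j^3 + j^2 - 32*j + 52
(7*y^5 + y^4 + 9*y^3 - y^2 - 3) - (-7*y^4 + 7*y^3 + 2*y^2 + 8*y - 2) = 7*y^5 + 8*y^4 + 2*y^3 - 3*y^2 - 8*y - 1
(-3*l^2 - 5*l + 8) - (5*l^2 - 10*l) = -8*l^2 + 5*l + 8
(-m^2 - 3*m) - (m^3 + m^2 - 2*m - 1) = -m^3 - 2*m^2 - m + 1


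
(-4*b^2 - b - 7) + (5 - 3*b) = -4*b^2 - 4*b - 2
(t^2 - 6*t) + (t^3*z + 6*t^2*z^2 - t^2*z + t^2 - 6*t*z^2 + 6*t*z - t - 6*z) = t^3*z + 6*t^2*z^2 - t^2*z + 2*t^2 - 6*t*z^2 + 6*t*z - 7*t - 6*z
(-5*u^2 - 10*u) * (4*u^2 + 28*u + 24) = -20*u^4 - 180*u^3 - 400*u^2 - 240*u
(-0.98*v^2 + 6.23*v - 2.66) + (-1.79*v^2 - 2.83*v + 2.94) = -2.77*v^2 + 3.4*v + 0.28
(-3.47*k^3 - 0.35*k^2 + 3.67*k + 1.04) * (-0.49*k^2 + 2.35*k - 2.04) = 1.7003*k^5 - 7.983*k^4 + 4.458*k^3 + 8.8289*k^2 - 5.0428*k - 2.1216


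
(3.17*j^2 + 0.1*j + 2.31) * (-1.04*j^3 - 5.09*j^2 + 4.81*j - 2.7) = -3.2968*j^5 - 16.2393*j^4 + 12.3363*j^3 - 19.8359*j^2 + 10.8411*j - 6.237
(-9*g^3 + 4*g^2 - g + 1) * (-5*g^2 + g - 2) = 45*g^5 - 29*g^4 + 27*g^3 - 14*g^2 + 3*g - 2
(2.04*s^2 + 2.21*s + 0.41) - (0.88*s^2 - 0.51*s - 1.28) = 1.16*s^2 + 2.72*s + 1.69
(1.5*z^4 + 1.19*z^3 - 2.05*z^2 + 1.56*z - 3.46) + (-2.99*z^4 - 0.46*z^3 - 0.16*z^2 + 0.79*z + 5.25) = -1.49*z^4 + 0.73*z^3 - 2.21*z^2 + 2.35*z + 1.79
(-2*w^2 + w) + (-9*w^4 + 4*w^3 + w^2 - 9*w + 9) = -9*w^4 + 4*w^3 - w^2 - 8*w + 9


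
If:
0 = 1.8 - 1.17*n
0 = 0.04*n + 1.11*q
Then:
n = 1.54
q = -0.06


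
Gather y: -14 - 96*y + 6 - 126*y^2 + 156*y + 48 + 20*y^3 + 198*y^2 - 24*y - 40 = 20*y^3 + 72*y^2 + 36*y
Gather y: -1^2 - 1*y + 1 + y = 0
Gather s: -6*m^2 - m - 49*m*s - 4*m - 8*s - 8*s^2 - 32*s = -6*m^2 - 5*m - 8*s^2 + s*(-49*m - 40)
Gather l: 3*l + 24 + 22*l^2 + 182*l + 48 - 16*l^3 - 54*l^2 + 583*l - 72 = -16*l^3 - 32*l^2 + 768*l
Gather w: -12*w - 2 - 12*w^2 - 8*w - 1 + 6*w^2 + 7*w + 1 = -6*w^2 - 13*w - 2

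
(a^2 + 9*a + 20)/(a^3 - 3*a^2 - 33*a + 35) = (a + 4)/(a^2 - 8*a + 7)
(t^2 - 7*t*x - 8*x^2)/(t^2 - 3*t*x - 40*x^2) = (t + x)/(t + 5*x)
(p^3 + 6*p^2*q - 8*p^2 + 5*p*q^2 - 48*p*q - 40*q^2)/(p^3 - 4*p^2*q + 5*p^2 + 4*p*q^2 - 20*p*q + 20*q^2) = (p^3 + 6*p^2*q - 8*p^2 + 5*p*q^2 - 48*p*q - 40*q^2)/(p^3 - 4*p^2*q + 5*p^2 + 4*p*q^2 - 20*p*q + 20*q^2)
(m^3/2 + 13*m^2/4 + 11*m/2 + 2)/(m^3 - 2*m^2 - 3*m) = (2*m^3 + 13*m^2 + 22*m + 8)/(4*m*(m^2 - 2*m - 3))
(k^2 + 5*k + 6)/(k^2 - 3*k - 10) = (k + 3)/(k - 5)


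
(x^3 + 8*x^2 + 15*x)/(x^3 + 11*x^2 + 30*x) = (x + 3)/(x + 6)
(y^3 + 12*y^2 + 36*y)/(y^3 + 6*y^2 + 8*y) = (y^2 + 12*y + 36)/(y^2 + 6*y + 8)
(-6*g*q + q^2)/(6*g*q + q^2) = (-6*g + q)/(6*g + q)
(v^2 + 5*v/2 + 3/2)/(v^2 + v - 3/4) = 2*(v + 1)/(2*v - 1)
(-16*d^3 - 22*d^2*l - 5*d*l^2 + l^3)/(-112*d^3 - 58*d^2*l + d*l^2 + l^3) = (d + l)/(7*d + l)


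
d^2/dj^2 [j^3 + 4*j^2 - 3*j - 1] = 6*j + 8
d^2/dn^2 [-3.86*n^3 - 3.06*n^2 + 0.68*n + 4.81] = -23.16*n - 6.12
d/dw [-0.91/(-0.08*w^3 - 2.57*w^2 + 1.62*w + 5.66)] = (-0.2184*w^2 - 4.6774*w + 1.4742)/(0.08*w^3 + 2.57*w^2 - 1.62*w - 5.66)^2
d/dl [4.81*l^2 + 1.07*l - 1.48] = 9.62*l + 1.07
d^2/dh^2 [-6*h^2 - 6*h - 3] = -12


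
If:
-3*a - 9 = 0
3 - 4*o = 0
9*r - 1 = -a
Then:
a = -3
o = 3/4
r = 4/9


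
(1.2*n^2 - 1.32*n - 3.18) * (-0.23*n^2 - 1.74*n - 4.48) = -0.276*n^4 - 1.7844*n^3 - 2.3478*n^2 + 11.4468*n + 14.2464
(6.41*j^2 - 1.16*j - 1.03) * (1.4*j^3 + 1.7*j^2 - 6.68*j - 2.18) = 8.974*j^5 + 9.273*j^4 - 46.2328*j^3 - 7.976*j^2 + 9.4092*j + 2.2454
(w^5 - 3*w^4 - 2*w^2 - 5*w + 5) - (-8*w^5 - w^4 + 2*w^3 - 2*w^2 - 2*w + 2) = 9*w^5 - 2*w^4 - 2*w^3 - 3*w + 3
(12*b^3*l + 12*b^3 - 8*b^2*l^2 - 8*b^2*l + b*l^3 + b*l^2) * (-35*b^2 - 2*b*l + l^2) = -420*b^5*l - 420*b^5 + 256*b^4*l^2 + 256*b^4*l - 7*b^3*l^3 - 7*b^3*l^2 - 10*b^2*l^4 - 10*b^2*l^3 + b*l^5 + b*l^4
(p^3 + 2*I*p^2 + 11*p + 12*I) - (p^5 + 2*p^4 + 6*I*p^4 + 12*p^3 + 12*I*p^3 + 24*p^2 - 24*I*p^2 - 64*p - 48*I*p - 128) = -p^5 - 2*p^4 - 6*I*p^4 - 11*p^3 - 12*I*p^3 - 24*p^2 + 26*I*p^2 + 75*p + 48*I*p + 128 + 12*I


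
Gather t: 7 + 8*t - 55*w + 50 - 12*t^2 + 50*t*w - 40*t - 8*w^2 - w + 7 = -12*t^2 + t*(50*w - 32) - 8*w^2 - 56*w + 64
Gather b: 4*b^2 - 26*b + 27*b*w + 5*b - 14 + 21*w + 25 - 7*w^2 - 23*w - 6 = 4*b^2 + b*(27*w - 21) - 7*w^2 - 2*w + 5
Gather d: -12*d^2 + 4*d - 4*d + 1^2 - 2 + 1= -12*d^2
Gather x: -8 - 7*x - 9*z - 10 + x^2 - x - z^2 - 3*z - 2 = x^2 - 8*x - z^2 - 12*z - 20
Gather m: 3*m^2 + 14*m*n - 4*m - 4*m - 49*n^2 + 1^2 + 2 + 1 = 3*m^2 + m*(14*n - 8) - 49*n^2 + 4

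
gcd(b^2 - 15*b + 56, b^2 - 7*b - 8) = b - 8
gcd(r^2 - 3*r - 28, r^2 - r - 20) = r + 4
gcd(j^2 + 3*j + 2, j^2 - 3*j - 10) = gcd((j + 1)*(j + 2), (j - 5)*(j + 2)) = j + 2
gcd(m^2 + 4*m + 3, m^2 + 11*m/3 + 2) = m + 3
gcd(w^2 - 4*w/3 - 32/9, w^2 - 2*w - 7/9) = 1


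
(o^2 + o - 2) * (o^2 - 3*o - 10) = o^4 - 2*o^3 - 15*o^2 - 4*o + 20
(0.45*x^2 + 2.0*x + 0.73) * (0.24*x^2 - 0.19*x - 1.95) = 0.108*x^4 + 0.3945*x^3 - 1.0823*x^2 - 4.0387*x - 1.4235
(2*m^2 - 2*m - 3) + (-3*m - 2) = 2*m^2 - 5*m - 5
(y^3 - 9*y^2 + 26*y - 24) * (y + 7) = y^4 - 2*y^3 - 37*y^2 + 158*y - 168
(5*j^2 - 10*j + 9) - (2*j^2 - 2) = 3*j^2 - 10*j + 11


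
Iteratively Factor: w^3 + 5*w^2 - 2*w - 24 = (w + 3)*(w^2 + 2*w - 8) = (w - 2)*(w + 3)*(w + 4)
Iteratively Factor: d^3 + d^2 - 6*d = (d - 2)*(d^2 + 3*d) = d*(d - 2)*(d + 3)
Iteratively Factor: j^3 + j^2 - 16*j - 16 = (j + 4)*(j^2 - 3*j - 4) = (j + 1)*(j + 4)*(j - 4)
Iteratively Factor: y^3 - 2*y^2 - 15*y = (y - 5)*(y^2 + 3*y) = y*(y - 5)*(y + 3)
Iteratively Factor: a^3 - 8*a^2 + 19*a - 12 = (a - 4)*(a^2 - 4*a + 3) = (a - 4)*(a - 3)*(a - 1)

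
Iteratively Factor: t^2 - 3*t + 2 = (t - 1)*(t - 2)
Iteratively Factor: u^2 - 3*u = (u - 3)*(u)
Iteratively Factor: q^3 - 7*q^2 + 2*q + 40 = (q - 5)*(q^2 - 2*q - 8) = (q - 5)*(q - 4)*(q + 2)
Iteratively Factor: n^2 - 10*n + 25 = (n - 5)*(n - 5)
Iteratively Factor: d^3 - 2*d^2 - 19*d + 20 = (d - 5)*(d^2 + 3*d - 4) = (d - 5)*(d + 4)*(d - 1)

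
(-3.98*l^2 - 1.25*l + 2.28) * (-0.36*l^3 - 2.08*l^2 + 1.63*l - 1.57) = 1.4328*l^5 + 8.7284*l^4 - 4.7082*l^3 - 0.531299999999999*l^2 + 5.6789*l - 3.5796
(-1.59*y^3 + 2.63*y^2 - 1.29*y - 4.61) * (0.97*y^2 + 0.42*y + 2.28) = -1.5423*y^5 + 1.8833*y^4 - 3.7719*y^3 + 0.982899999999999*y^2 - 4.8774*y - 10.5108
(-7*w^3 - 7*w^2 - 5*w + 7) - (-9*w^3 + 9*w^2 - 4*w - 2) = 2*w^3 - 16*w^2 - w + 9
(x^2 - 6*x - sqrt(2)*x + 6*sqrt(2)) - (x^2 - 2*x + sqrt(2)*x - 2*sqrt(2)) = -4*x - 2*sqrt(2)*x + 8*sqrt(2)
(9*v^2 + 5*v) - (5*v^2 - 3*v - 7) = 4*v^2 + 8*v + 7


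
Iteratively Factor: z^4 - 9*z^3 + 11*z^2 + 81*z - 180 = (z - 5)*(z^3 - 4*z^2 - 9*z + 36) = (z - 5)*(z - 3)*(z^2 - z - 12) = (z - 5)*(z - 4)*(z - 3)*(z + 3)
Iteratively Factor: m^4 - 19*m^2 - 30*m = (m + 3)*(m^3 - 3*m^2 - 10*m) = (m + 2)*(m + 3)*(m^2 - 5*m) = m*(m + 2)*(m + 3)*(m - 5)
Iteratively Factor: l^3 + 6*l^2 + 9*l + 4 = (l + 4)*(l^2 + 2*l + 1) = (l + 1)*(l + 4)*(l + 1)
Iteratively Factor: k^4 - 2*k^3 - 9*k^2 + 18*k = (k - 3)*(k^3 + k^2 - 6*k) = k*(k - 3)*(k^2 + k - 6) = k*(k - 3)*(k - 2)*(k + 3)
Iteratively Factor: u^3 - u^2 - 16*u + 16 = (u - 4)*(u^2 + 3*u - 4) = (u - 4)*(u + 4)*(u - 1)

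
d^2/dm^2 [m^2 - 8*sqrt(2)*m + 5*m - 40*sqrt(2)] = 2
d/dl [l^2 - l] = 2*l - 1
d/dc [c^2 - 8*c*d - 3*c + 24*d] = 2*c - 8*d - 3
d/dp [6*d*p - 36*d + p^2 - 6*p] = 6*d + 2*p - 6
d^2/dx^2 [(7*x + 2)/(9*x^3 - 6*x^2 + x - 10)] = 2*((7*x + 2)*(27*x^2 - 12*x + 1)^2 + (-189*x^2 + 84*x - 3*(7*x + 2)*(9*x - 2) - 7)*(9*x^3 - 6*x^2 + x - 10))/(9*x^3 - 6*x^2 + x - 10)^3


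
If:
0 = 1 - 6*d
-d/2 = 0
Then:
No Solution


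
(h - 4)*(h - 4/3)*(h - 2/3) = h^3 - 6*h^2 + 80*h/9 - 32/9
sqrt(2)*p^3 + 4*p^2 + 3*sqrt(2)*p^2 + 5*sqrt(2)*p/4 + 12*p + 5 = (p + 5/2)*(p + 2*sqrt(2))*(sqrt(2)*p + sqrt(2)/2)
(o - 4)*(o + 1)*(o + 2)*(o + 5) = o^4 + 4*o^3 - 15*o^2 - 58*o - 40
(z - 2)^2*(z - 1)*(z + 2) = z^4 - 3*z^3 - 2*z^2 + 12*z - 8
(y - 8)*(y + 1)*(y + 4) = y^3 - 3*y^2 - 36*y - 32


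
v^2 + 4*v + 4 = (v + 2)^2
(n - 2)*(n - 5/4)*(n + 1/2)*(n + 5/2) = n^4 - n^3/4 - 6*n^2 + 55*n/16 + 25/8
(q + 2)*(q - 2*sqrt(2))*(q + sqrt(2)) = q^3 - sqrt(2)*q^2 + 2*q^2 - 4*q - 2*sqrt(2)*q - 8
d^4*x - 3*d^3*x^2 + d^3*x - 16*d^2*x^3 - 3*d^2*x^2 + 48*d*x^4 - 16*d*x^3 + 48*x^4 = (d - 4*x)*(d - 3*x)*(d + 4*x)*(d*x + x)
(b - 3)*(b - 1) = b^2 - 4*b + 3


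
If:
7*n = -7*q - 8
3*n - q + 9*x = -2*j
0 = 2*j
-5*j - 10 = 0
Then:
No Solution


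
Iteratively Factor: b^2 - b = (b)*(b - 1)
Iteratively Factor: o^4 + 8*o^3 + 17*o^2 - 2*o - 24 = (o - 1)*(o^3 + 9*o^2 + 26*o + 24) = (o - 1)*(o + 2)*(o^2 + 7*o + 12) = (o - 1)*(o + 2)*(o + 3)*(o + 4)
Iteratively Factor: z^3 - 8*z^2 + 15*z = (z - 3)*(z^2 - 5*z) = z*(z - 3)*(z - 5)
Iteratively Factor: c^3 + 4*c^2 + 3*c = (c)*(c^2 + 4*c + 3) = c*(c + 1)*(c + 3)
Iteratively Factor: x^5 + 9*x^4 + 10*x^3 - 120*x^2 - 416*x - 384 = (x + 2)*(x^4 + 7*x^3 - 4*x^2 - 112*x - 192) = (x - 4)*(x + 2)*(x^3 + 11*x^2 + 40*x + 48) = (x - 4)*(x + 2)*(x + 4)*(x^2 + 7*x + 12) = (x - 4)*(x + 2)*(x + 3)*(x + 4)*(x + 4)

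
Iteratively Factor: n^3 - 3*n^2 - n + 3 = (n - 3)*(n^2 - 1) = (n - 3)*(n - 1)*(n + 1)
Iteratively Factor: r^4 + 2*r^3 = (r)*(r^3 + 2*r^2) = r^2*(r^2 + 2*r) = r^2*(r + 2)*(r)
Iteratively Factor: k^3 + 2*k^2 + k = (k + 1)*(k^2 + k) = (k + 1)^2*(k)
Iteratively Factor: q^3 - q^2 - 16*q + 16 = (q - 4)*(q^2 + 3*q - 4) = (q - 4)*(q - 1)*(q + 4)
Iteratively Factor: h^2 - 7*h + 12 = (h - 4)*(h - 3)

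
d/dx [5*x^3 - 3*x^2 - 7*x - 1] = 15*x^2 - 6*x - 7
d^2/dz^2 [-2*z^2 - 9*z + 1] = -4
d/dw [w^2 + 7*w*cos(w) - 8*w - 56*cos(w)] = -7*w*sin(w) + 2*w + 56*sin(w) + 7*cos(w) - 8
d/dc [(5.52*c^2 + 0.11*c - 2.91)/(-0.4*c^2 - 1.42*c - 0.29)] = (-7.7944*c^2 - 5.5296*c - 4.1641)/(0.16*c^4 + 1.136*c^3 + 2.2484*c^2 + 0.8236*c + 0.0841)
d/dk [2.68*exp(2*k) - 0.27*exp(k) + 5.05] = (5.36*exp(k) - 0.27)*exp(k)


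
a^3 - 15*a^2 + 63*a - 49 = (a - 7)^2*(a - 1)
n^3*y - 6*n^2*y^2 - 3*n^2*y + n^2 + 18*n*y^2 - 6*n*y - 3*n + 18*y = (n - 3)*(n - 6*y)*(n*y + 1)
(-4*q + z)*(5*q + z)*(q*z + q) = -20*q^3*z - 20*q^3 + q^2*z^2 + q^2*z + q*z^3 + q*z^2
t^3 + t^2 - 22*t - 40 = (t - 5)*(t + 2)*(t + 4)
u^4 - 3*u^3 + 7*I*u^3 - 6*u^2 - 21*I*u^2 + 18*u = u*(u - 3)*(u + I)*(u + 6*I)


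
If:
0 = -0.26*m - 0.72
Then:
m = -2.77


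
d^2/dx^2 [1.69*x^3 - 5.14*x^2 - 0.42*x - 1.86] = 10.14*x - 10.28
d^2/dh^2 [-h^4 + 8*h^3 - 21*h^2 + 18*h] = -12*h^2 + 48*h - 42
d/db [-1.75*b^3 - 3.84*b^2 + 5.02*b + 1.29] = -5.25*b^2 - 7.68*b + 5.02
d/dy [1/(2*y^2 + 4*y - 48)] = (-y - 1)/(y^2 + 2*y - 24)^2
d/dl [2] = 0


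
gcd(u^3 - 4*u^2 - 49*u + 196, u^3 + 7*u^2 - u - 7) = u + 7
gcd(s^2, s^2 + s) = s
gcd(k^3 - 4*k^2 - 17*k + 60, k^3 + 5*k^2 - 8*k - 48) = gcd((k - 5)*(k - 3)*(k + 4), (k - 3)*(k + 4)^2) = k^2 + k - 12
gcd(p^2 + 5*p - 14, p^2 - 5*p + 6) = p - 2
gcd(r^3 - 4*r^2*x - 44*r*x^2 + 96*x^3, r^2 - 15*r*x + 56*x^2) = -r + 8*x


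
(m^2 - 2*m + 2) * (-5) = -5*m^2 + 10*m - 10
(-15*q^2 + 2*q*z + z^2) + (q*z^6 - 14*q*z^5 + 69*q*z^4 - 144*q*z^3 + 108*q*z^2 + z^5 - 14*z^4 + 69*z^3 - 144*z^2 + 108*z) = -15*q^2 + q*z^6 - 14*q*z^5 + 69*q*z^4 - 144*q*z^3 + 108*q*z^2 + 2*q*z + z^5 - 14*z^4 + 69*z^3 - 143*z^2 + 108*z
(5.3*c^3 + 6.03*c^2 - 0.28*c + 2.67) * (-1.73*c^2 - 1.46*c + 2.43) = -9.169*c^5 - 18.1699*c^4 + 4.5596*c^3 + 10.4426*c^2 - 4.5786*c + 6.4881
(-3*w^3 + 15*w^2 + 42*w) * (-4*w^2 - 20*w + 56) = 12*w^5 - 636*w^3 + 2352*w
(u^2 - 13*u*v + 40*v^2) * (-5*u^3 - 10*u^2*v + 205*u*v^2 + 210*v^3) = -5*u^5 + 55*u^4*v + 135*u^3*v^2 - 2855*u^2*v^3 + 5470*u*v^4 + 8400*v^5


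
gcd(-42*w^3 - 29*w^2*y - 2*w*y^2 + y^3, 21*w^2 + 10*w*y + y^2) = 3*w + y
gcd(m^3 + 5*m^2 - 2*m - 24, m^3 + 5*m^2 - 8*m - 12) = m - 2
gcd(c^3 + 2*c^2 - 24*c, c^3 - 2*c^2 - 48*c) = c^2 + 6*c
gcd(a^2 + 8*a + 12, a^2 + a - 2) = a + 2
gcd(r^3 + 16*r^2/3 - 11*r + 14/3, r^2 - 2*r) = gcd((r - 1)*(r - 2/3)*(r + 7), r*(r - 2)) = 1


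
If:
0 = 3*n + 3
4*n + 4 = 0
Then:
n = -1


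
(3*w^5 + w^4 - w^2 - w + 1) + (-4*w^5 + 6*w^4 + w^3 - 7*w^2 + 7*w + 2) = -w^5 + 7*w^4 + w^3 - 8*w^2 + 6*w + 3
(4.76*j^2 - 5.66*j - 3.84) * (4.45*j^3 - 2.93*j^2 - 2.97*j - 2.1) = 21.182*j^5 - 39.1338*j^4 - 14.6414*j^3 + 18.0654*j^2 + 23.2908*j + 8.064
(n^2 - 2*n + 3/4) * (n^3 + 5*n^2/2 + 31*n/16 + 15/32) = n^5 + n^4/2 - 37*n^3/16 - 49*n^2/32 + 33*n/64 + 45/128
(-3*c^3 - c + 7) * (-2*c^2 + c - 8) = 6*c^5 - 3*c^4 + 26*c^3 - 15*c^2 + 15*c - 56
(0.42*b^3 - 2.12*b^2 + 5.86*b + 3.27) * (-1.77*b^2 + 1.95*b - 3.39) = -0.7434*b^5 + 4.5714*b^4 - 15.93*b^3 + 12.8259*b^2 - 13.4889*b - 11.0853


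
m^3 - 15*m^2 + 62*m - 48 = (m - 8)*(m - 6)*(m - 1)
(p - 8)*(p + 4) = p^2 - 4*p - 32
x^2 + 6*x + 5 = (x + 1)*(x + 5)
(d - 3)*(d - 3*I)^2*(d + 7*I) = d^4 - 3*d^3 + I*d^3 + 33*d^2 - 3*I*d^2 - 99*d - 63*I*d + 189*I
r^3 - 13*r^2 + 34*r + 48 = (r - 8)*(r - 6)*(r + 1)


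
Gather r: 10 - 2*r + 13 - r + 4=27 - 3*r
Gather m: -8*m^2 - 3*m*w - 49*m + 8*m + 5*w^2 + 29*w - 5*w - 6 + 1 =-8*m^2 + m*(-3*w - 41) + 5*w^2 + 24*w - 5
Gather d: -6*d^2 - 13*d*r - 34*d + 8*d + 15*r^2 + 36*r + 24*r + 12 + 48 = -6*d^2 + d*(-13*r - 26) + 15*r^2 + 60*r + 60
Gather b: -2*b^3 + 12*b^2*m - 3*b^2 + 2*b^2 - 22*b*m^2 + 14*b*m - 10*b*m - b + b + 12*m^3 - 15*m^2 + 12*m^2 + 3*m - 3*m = -2*b^3 + b^2*(12*m - 1) + b*(-22*m^2 + 4*m) + 12*m^3 - 3*m^2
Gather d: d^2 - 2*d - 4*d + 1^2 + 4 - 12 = d^2 - 6*d - 7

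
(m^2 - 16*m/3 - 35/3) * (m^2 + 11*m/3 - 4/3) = m^4 - 5*m^3/3 - 293*m^2/9 - 107*m/3 + 140/9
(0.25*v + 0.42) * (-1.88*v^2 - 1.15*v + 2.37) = -0.47*v^3 - 1.0771*v^2 + 0.1095*v + 0.9954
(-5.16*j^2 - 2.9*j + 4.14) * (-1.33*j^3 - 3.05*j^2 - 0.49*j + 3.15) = 6.8628*j^5 + 19.595*j^4 + 5.8672*j^3 - 27.46*j^2 - 11.1636*j + 13.041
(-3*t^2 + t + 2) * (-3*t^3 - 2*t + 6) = 9*t^5 - 3*t^4 - 20*t^2 + 2*t + 12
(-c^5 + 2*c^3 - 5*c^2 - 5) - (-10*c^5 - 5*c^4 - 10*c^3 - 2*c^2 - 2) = 9*c^5 + 5*c^4 + 12*c^3 - 3*c^2 - 3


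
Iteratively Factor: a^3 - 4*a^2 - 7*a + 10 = (a + 2)*(a^2 - 6*a + 5) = (a - 1)*(a + 2)*(a - 5)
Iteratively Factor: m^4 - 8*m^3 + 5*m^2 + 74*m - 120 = (m - 4)*(m^3 - 4*m^2 - 11*m + 30) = (m - 4)*(m - 2)*(m^2 - 2*m - 15) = (m - 5)*(m - 4)*(m - 2)*(m + 3)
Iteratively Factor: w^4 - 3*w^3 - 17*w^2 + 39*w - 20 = (w - 5)*(w^3 + 2*w^2 - 7*w + 4) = (w - 5)*(w - 1)*(w^2 + 3*w - 4) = (w - 5)*(w - 1)*(w + 4)*(w - 1)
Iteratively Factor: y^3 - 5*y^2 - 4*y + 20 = (y + 2)*(y^2 - 7*y + 10) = (y - 5)*(y + 2)*(y - 2)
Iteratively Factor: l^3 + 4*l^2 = (l)*(l^2 + 4*l) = l^2*(l + 4)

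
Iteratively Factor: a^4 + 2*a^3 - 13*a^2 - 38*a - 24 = (a + 1)*(a^3 + a^2 - 14*a - 24) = (a - 4)*(a + 1)*(a^2 + 5*a + 6) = (a - 4)*(a + 1)*(a + 2)*(a + 3)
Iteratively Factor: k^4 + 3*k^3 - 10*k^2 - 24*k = (k)*(k^3 + 3*k^2 - 10*k - 24) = k*(k + 2)*(k^2 + k - 12) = k*(k + 2)*(k + 4)*(k - 3)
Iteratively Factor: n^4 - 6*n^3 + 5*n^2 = (n - 5)*(n^3 - n^2) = n*(n - 5)*(n^2 - n) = n^2*(n - 5)*(n - 1)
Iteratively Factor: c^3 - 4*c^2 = (c - 4)*(c^2) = c*(c - 4)*(c)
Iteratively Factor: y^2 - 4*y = (y)*(y - 4)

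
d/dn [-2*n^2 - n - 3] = -4*n - 1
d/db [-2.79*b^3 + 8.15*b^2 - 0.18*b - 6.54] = -8.37*b^2 + 16.3*b - 0.18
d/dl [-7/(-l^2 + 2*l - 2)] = 14*(1 - l)/(l^2 - 2*l + 2)^2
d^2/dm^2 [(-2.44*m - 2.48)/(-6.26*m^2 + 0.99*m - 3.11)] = ((2.44*m + 2.48)*(12.52*m - 0.99)*(25.04*m - 1.98) - (91.6464*m + 26.2184)*(6.26*m^2 - 0.99*m + 3.11))/(6.26*m^2 - 0.99*m + 3.11)^3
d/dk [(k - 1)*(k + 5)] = 2*k + 4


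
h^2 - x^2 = (h - x)*(h + x)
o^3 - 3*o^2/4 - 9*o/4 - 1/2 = (o - 2)*(o + 1/4)*(o + 1)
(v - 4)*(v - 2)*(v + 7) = v^3 + v^2 - 34*v + 56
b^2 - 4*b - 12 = (b - 6)*(b + 2)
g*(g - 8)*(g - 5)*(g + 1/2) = g^4 - 25*g^3/2 + 67*g^2/2 + 20*g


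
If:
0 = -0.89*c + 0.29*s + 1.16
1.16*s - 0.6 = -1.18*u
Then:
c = 1.47191011235955 - 0.331460674157303*u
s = 0.517241379310345 - 1.01724137931034*u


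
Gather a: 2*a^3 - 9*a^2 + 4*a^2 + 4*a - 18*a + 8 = 2*a^3 - 5*a^2 - 14*a + 8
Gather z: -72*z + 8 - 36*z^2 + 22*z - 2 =-36*z^2 - 50*z + 6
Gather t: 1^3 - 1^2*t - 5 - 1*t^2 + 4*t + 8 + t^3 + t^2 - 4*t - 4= t^3 - t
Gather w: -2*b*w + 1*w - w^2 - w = -2*b*w - w^2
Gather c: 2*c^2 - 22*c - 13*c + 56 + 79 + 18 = 2*c^2 - 35*c + 153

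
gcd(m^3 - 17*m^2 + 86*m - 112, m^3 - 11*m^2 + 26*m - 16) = m^2 - 10*m + 16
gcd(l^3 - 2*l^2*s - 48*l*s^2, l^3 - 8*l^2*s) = -l^2 + 8*l*s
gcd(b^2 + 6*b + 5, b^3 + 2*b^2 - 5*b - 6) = b + 1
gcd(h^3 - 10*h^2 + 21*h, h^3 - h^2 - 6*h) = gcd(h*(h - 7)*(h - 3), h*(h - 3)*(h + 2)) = h^2 - 3*h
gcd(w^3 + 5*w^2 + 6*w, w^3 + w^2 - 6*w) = w^2 + 3*w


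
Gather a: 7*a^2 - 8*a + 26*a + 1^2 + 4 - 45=7*a^2 + 18*a - 40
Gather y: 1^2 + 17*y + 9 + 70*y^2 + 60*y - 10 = 70*y^2 + 77*y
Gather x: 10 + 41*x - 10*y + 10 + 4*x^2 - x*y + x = 4*x^2 + x*(42 - y) - 10*y + 20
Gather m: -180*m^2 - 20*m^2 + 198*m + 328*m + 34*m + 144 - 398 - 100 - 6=-200*m^2 + 560*m - 360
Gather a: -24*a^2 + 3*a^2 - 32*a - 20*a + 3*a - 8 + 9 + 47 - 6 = -21*a^2 - 49*a + 42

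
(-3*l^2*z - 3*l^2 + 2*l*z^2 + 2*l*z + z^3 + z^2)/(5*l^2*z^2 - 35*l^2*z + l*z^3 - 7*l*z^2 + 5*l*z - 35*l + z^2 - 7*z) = (-3*l^2*z - 3*l^2 + 2*l*z^2 + 2*l*z + z^3 + z^2)/(5*l^2*z^2 - 35*l^2*z + l*z^3 - 7*l*z^2 + 5*l*z - 35*l + z^2 - 7*z)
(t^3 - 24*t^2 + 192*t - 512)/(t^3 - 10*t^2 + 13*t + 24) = (t^2 - 16*t + 64)/(t^2 - 2*t - 3)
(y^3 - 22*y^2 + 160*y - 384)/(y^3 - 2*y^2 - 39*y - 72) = (y^2 - 14*y + 48)/(y^2 + 6*y + 9)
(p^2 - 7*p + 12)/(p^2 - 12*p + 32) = (p - 3)/(p - 8)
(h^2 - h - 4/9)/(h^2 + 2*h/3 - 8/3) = (h + 1/3)/(h + 2)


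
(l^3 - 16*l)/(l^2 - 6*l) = (l^2 - 16)/(l - 6)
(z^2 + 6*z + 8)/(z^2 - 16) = (z + 2)/(z - 4)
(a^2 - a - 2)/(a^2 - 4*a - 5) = (a - 2)/(a - 5)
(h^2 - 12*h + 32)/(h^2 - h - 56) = (h - 4)/(h + 7)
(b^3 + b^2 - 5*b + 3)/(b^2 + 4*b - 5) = (b^2 + 2*b - 3)/(b + 5)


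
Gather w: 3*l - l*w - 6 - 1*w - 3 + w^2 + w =-l*w + 3*l + w^2 - 9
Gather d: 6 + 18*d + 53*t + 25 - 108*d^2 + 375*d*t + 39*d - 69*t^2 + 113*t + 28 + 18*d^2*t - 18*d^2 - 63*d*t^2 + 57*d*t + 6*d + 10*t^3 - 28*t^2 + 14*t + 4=d^2*(18*t - 126) + d*(-63*t^2 + 432*t + 63) + 10*t^3 - 97*t^2 + 180*t + 63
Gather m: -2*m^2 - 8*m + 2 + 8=-2*m^2 - 8*m + 10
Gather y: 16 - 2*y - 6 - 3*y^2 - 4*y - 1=-3*y^2 - 6*y + 9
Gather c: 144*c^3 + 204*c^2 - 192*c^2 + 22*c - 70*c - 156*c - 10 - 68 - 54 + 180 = 144*c^3 + 12*c^2 - 204*c + 48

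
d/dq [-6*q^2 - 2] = -12*q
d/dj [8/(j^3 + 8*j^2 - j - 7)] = 8*(-3*j^2 - 16*j + 1)/(j^3 + 8*j^2 - j - 7)^2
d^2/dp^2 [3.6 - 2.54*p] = 0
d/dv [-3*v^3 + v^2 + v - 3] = -9*v^2 + 2*v + 1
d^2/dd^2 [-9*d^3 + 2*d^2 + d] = 4 - 54*d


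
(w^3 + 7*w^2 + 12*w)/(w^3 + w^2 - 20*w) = (w^2 + 7*w + 12)/(w^2 + w - 20)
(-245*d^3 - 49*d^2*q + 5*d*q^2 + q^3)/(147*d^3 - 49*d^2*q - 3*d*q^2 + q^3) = (5*d + q)/(-3*d + q)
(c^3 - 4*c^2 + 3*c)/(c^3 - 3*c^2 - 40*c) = (-c^2 + 4*c - 3)/(-c^2 + 3*c + 40)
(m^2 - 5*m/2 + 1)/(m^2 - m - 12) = (-m^2 + 5*m/2 - 1)/(-m^2 + m + 12)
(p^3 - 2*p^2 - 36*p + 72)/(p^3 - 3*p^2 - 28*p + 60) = (p + 6)/(p + 5)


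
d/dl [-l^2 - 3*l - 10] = -2*l - 3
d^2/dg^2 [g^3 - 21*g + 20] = 6*g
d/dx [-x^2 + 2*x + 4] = 2 - 2*x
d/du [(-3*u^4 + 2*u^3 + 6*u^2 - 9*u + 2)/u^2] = -6*u + 2 + 9/u^2 - 4/u^3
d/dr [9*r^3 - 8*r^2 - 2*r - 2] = 27*r^2 - 16*r - 2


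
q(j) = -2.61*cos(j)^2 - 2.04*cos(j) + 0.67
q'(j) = 5.22*sin(j)*cos(j) + 2.04*sin(j)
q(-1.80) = 1.00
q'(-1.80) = -0.83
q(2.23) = 0.94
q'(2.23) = -0.91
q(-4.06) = 0.95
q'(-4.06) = -0.90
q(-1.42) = 0.30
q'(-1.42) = -2.79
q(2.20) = 0.97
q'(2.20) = -0.83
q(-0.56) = -2.93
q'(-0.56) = -3.43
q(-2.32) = 0.85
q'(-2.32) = 1.11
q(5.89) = -3.44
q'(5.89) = -2.63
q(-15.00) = 0.71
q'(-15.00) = 1.25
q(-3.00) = 0.13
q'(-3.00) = 0.44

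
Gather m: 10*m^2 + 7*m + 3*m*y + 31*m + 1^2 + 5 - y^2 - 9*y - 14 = 10*m^2 + m*(3*y + 38) - y^2 - 9*y - 8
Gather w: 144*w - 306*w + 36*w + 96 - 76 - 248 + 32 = -126*w - 196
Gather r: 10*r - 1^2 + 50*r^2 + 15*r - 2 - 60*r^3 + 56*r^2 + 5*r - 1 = -60*r^3 + 106*r^2 + 30*r - 4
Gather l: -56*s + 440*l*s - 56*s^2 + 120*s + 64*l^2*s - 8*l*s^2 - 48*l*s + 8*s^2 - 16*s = 64*l^2*s + l*(-8*s^2 + 392*s) - 48*s^2 + 48*s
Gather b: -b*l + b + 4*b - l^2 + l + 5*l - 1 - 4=b*(5 - l) - l^2 + 6*l - 5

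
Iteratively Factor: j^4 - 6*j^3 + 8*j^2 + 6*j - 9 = (j - 3)*(j^3 - 3*j^2 - j + 3) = (j - 3)*(j + 1)*(j^2 - 4*j + 3) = (j - 3)^2*(j + 1)*(j - 1)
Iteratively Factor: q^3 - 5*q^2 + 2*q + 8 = (q + 1)*(q^2 - 6*q + 8) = (q - 2)*(q + 1)*(q - 4)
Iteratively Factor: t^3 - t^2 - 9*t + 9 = (t - 1)*(t^2 - 9) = (t - 1)*(t + 3)*(t - 3)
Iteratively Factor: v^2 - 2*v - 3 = (v + 1)*(v - 3)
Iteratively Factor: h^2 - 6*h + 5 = (h - 5)*(h - 1)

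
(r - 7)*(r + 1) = r^2 - 6*r - 7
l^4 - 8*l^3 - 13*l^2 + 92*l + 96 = (l - 8)*(l - 4)*(l + 1)*(l + 3)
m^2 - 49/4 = (m - 7/2)*(m + 7/2)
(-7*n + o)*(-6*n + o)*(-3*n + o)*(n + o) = -126*n^4 - 45*n^3*o + 65*n^2*o^2 - 15*n*o^3 + o^4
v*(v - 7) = v^2 - 7*v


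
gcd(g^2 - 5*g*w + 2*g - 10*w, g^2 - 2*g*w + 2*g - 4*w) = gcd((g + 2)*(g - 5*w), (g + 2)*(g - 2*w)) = g + 2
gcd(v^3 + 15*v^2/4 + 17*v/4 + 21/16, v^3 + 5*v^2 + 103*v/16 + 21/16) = v + 7/4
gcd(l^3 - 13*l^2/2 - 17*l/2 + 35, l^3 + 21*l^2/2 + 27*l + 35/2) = l + 5/2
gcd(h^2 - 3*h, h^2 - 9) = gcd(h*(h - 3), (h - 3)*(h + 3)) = h - 3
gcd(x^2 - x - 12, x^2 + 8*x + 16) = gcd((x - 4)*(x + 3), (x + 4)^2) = 1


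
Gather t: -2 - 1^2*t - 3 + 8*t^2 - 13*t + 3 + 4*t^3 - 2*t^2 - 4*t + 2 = 4*t^3 + 6*t^2 - 18*t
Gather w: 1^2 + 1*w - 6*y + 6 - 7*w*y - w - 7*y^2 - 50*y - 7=-7*w*y - 7*y^2 - 56*y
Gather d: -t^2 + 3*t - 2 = -t^2 + 3*t - 2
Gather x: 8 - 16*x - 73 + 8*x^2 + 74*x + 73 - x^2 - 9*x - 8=7*x^2 + 49*x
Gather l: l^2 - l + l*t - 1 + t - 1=l^2 + l*(t - 1) + t - 2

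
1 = 1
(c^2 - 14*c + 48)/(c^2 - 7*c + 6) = (c - 8)/(c - 1)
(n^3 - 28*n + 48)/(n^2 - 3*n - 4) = (n^2 + 4*n - 12)/(n + 1)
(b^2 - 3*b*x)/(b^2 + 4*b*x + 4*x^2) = b*(b - 3*x)/(b^2 + 4*b*x + 4*x^2)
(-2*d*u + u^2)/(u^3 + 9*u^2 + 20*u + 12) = u*(-2*d + u)/(u^3 + 9*u^2 + 20*u + 12)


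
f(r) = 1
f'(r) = 0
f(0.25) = 1.00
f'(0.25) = 0.00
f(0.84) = 1.00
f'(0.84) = 0.00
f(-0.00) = 1.00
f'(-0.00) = 0.00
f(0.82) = 1.00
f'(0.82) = 0.00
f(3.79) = 1.00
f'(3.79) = 0.00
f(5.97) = 1.00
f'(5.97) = 0.00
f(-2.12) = 1.00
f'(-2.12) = 0.00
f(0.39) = 1.00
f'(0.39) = 0.00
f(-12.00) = 1.00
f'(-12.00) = 0.00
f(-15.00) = 1.00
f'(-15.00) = 0.00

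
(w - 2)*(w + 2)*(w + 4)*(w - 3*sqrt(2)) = w^4 - 3*sqrt(2)*w^3 + 4*w^3 - 12*sqrt(2)*w^2 - 4*w^2 - 16*w + 12*sqrt(2)*w + 48*sqrt(2)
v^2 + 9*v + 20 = (v + 4)*(v + 5)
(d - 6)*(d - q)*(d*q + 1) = d^3*q - d^2*q^2 - 6*d^2*q + d^2 + 6*d*q^2 - d*q - 6*d + 6*q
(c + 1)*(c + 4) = c^2 + 5*c + 4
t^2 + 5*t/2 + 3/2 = (t + 1)*(t + 3/2)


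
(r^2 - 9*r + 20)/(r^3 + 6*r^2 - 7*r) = (r^2 - 9*r + 20)/(r*(r^2 + 6*r - 7))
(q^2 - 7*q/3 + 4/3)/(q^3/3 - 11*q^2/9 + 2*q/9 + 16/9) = 3*(3*q^2 - 7*q + 4)/(3*q^3 - 11*q^2 + 2*q + 16)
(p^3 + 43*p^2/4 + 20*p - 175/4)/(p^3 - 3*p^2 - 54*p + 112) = (4*p^2 + 15*p - 25)/(4*(p^2 - 10*p + 16))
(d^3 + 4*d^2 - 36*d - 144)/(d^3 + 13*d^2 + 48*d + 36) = (d^2 - 2*d - 24)/(d^2 + 7*d + 6)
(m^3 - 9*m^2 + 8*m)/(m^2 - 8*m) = m - 1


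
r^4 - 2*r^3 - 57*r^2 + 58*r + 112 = (r - 8)*(r - 2)*(r + 1)*(r + 7)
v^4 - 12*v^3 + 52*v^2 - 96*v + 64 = (v - 4)^2*(v - 2)^2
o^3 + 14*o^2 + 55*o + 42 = (o + 1)*(o + 6)*(o + 7)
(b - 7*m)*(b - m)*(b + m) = b^3 - 7*b^2*m - b*m^2 + 7*m^3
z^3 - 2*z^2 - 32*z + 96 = (z - 4)^2*(z + 6)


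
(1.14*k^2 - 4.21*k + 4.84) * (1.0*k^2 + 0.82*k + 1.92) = 1.14*k^4 - 3.2752*k^3 + 3.5766*k^2 - 4.1144*k + 9.2928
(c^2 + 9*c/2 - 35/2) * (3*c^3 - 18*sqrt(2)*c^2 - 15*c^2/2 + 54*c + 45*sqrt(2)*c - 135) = 3*c^5 - 18*sqrt(2)*c^4 + 6*c^4 - 36*sqrt(2)*c^3 - 129*c^3/4 + 957*c^2/4 + 1035*sqrt(2)*c^2/2 - 3105*c/2 - 1575*sqrt(2)*c/2 + 4725/2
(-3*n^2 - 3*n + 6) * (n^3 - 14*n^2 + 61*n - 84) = -3*n^5 + 39*n^4 - 135*n^3 - 15*n^2 + 618*n - 504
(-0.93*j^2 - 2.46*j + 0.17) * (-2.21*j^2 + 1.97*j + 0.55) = 2.0553*j^4 + 3.6045*j^3 - 5.7334*j^2 - 1.0181*j + 0.0935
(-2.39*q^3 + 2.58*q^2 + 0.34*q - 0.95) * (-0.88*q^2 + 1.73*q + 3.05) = 2.1032*q^5 - 6.4051*q^4 - 3.1253*q^3 + 9.2932*q^2 - 0.6065*q - 2.8975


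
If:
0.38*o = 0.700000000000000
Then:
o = 1.84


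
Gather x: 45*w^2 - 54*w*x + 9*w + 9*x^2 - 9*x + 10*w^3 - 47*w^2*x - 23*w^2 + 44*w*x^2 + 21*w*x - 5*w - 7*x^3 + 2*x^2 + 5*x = 10*w^3 + 22*w^2 + 4*w - 7*x^3 + x^2*(44*w + 11) + x*(-47*w^2 - 33*w - 4)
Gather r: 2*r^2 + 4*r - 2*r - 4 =2*r^2 + 2*r - 4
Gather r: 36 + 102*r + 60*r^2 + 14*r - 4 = 60*r^2 + 116*r + 32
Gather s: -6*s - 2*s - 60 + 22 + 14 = -8*s - 24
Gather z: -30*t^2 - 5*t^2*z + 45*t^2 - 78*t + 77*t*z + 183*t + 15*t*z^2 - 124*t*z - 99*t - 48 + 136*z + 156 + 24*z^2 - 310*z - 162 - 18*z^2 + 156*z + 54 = 15*t^2 + 6*t + z^2*(15*t + 6) + z*(-5*t^2 - 47*t - 18)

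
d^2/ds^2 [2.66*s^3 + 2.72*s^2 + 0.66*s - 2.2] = 15.96*s + 5.44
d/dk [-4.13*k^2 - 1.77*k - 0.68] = -8.26*k - 1.77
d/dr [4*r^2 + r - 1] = 8*r + 1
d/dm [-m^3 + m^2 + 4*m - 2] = -3*m^2 + 2*m + 4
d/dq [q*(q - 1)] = 2*q - 1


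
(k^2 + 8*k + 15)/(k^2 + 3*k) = (k + 5)/k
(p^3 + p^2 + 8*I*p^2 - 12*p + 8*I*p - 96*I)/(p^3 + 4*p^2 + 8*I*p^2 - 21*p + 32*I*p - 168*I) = (p + 4)/(p + 7)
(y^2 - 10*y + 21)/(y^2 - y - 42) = (y - 3)/(y + 6)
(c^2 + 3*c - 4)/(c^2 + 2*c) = (c^2 + 3*c - 4)/(c*(c + 2))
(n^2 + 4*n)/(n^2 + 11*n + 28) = n/(n + 7)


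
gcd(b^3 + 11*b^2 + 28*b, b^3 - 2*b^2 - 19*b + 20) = b + 4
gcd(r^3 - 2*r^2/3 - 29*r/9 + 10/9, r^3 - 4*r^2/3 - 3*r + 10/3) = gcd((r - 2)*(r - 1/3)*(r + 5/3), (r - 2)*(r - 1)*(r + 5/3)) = r^2 - r/3 - 10/3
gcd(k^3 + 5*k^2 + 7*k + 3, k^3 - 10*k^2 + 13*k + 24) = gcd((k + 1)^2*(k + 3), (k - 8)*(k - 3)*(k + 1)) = k + 1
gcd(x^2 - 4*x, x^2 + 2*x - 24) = x - 4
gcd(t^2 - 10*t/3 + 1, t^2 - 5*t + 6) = t - 3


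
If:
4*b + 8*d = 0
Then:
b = -2*d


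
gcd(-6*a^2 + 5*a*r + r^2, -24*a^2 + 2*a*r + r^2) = 6*a + r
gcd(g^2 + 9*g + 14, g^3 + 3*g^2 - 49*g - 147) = g + 7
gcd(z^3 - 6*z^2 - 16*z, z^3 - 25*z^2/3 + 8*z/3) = z^2 - 8*z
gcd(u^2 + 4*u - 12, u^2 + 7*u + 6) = u + 6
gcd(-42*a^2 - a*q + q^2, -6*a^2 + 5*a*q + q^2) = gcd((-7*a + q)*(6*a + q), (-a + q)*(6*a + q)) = 6*a + q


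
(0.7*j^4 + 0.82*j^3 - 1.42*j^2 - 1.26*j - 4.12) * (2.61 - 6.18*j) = -4.326*j^5 - 3.2406*j^4 + 10.9158*j^3 + 4.0806*j^2 + 22.173*j - 10.7532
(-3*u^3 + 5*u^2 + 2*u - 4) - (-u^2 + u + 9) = -3*u^3 + 6*u^2 + u - 13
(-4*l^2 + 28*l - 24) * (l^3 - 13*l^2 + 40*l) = -4*l^5 + 80*l^4 - 548*l^3 + 1432*l^2 - 960*l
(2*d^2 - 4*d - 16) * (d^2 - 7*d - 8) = 2*d^4 - 18*d^3 - 4*d^2 + 144*d + 128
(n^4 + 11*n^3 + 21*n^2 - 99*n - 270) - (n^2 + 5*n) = n^4 + 11*n^3 + 20*n^2 - 104*n - 270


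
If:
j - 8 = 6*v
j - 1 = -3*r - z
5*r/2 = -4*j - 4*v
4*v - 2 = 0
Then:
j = 11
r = -92/5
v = 1/2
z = 226/5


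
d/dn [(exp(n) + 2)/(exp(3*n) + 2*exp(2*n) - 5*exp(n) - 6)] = (-(exp(n) + 2)*(3*exp(2*n) + 4*exp(n) - 5) + exp(3*n) + 2*exp(2*n) - 5*exp(n) - 6)*exp(n)/(exp(3*n) + 2*exp(2*n) - 5*exp(n) - 6)^2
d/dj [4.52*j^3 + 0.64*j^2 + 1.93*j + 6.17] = 13.56*j^2 + 1.28*j + 1.93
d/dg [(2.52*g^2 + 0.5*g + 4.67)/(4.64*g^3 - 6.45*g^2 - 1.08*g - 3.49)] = (-11.6928*g^4 - 4.64*g^3 - 64.503*g^2 + 42.6534*g + 3.2986)/(21.5296*g^6 - 59.856*g^5 + 31.5801*g^4 - 18.4552*g^3 + 46.1874*g^2 + 7.5384*g + 12.1801)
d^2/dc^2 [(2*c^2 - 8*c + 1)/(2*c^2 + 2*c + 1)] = 40*(-2*c^3 + 3*c + 1)/(8*c^6 + 24*c^5 + 36*c^4 + 32*c^3 + 18*c^2 + 6*c + 1)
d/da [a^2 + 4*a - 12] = 2*a + 4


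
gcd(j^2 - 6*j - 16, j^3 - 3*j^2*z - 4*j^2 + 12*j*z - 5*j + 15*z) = 1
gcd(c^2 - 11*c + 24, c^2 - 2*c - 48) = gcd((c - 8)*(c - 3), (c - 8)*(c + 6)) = c - 8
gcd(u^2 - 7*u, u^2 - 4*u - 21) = u - 7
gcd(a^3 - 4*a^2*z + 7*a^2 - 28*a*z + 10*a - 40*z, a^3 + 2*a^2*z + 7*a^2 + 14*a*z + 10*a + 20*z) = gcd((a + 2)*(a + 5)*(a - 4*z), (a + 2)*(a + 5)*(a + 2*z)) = a^2 + 7*a + 10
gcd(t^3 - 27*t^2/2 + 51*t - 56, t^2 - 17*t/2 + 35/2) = t - 7/2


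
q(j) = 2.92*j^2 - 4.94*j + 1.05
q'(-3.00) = -22.46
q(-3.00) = 42.15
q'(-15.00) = -92.54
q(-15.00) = 732.15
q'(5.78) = 28.82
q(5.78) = 70.05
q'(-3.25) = -23.92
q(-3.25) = 47.95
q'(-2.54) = -19.77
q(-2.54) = 32.44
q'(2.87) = 11.82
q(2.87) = 10.92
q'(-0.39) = -7.22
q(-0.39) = 3.42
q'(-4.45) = -30.93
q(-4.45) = 80.86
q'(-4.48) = -31.10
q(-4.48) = 81.79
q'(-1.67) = -14.69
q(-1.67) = 17.44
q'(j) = 5.84*j - 4.94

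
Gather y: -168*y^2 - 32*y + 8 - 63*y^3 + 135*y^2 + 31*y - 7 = -63*y^3 - 33*y^2 - y + 1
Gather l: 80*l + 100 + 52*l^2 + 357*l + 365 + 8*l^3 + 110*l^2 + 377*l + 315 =8*l^3 + 162*l^2 + 814*l + 780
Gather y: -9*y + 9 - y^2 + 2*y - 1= -y^2 - 7*y + 8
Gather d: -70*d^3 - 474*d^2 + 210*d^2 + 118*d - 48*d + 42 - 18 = -70*d^3 - 264*d^2 + 70*d + 24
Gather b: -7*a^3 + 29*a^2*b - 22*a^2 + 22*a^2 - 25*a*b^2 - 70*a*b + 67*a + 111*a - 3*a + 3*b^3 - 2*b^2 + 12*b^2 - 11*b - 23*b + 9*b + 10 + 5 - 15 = -7*a^3 + 175*a + 3*b^3 + b^2*(10 - 25*a) + b*(29*a^2 - 70*a - 25)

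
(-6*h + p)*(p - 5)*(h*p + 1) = -6*h^2*p^2 + 30*h^2*p + h*p^3 - 5*h*p^2 - 6*h*p + 30*h + p^2 - 5*p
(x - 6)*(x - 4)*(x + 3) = x^3 - 7*x^2 - 6*x + 72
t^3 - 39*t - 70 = (t - 7)*(t + 2)*(t + 5)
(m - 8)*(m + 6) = m^2 - 2*m - 48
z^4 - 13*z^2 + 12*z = z*(z - 3)*(z - 1)*(z + 4)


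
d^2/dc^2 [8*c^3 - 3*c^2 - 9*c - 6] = 48*c - 6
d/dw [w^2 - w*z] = 2*w - z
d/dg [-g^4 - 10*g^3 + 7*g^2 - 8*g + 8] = -4*g^3 - 30*g^2 + 14*g - 8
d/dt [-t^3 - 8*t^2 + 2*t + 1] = -3*t^2 - 16*t + 2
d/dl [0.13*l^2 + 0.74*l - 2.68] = 0.26*l + 0.74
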